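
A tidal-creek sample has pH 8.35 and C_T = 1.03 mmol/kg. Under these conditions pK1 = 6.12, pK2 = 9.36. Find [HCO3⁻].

[HCO3⁻] = 0.933 mmol/kg

α₁ = 1 / (1 + [H⁺]/K1 + K2/[H⁺]) = 1 / (1 + 10^-2.23 + 10^-1.01)
   = 1 / (1 + 0.0058884 + 0.097724) = 1/1.1036 = 0.9061
[HCO3⁻] = α₁ × DIC = 0.9061 × 1.03 = 0.933 mmol/kg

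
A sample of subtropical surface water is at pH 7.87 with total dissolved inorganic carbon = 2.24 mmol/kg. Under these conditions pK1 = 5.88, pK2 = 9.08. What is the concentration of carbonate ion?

α₂ = 1 / (1 + [H⁺]/K2 + [H⁺]²/(K1K2)) = 1 / (1 + 10^+1.21 + 10^-0.78)
   = 1 / (1 + 16.218 + 0.16596) = 1/17.384 = 0.05752
[CO3²⁻] = α₂ × DIC = 0.05752 × 2.24 = 0.129 mmol/kg

[CO3²⁻] = 0.129 mmol/kg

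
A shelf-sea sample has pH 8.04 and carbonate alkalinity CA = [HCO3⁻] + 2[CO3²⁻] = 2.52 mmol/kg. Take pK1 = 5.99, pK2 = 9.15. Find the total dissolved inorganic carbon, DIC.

CA = [HCO3⁻] + 2[CO3²⁻] = (α₁ + 2α₂)·DIC
At pH 8.04: [H⁺]/K1 = 10^-2.05 = 0.0089125, K2/[H⁺] = 10^-1.11 = 0.077625
α₁ = 1/(1 + 0.0089125 + 0.077625) = 1/1.0865 = 0.9204; α₂ = α₁·K2/[H⁺] = 0.07144
α₁ + 2α₂ = 1.0632
DIC = CA / (α₁ + 2α₂) = 2.52 / 1.0632 = 2.37 mmol/kg

DIC = 2.37 mmol/kg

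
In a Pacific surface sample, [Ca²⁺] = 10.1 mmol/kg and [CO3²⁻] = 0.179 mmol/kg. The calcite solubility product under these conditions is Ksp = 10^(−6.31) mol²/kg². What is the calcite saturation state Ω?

Ω = 3.69

Ksp = 10^(−6.31) = 4.898×10^-7
Ω = [Ca²⁺][CO3²⁻]/Ksp = (10.1×10^-3)(0.179×10^-3) / 4.898×10^-7 = 3.69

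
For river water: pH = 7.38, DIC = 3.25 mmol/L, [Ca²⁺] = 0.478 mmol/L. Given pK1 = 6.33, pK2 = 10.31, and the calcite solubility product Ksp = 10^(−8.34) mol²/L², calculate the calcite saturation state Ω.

Ω = 0.366

α₂ = 1 / (1 + [H⁺]/K2 + [H⁺]²/(K1K2)) = 1 / (1 + 10^+2.93 + 10^+1.88)
   = 1 / (1 + 851.14 + 75.858) = 1/928.00 = 0.001078
[CO3²⁻] = α₂ × DIC = 0.001078 × 3.25 = 0.003502 mmol/L = 3.502 μmol/L
Ksp = 10^(−8.34) = 4.571×10^-9
Ω = [Ca²⁺][CO3²⁻]/Ksp = (0.478×10^-3)(3.502×10^-6) / 4.571×10^-9 = 0.366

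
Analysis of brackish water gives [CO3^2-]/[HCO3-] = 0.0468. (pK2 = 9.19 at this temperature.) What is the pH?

pH = 7.86

From K2 = [H⁺][CO3^2-]/[HCO3-]:  pH = pK2 + log₁₀([CO3^2-]/[HCO3-])
log₁₀(0.0468) = -1.330
pH = 9.19 + (-1.330) = 7.86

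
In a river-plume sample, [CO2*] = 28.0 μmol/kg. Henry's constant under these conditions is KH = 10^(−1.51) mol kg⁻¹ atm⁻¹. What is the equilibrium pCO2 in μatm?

pCO2 = 906 μatm

KH = 10^(−1.51) = 3.090×10^-2 mol kg⁻¹ atm⁻¹
pCO2 = [CO2*]/KH = 28.0×10^-6 / 3.090×10^-2 = 9.06×10^-4 atm = 906 μatm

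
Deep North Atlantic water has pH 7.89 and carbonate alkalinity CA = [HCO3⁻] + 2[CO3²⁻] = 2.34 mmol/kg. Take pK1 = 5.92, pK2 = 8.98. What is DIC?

DIC = 2.20 mmol/kg

CA = [HCO3⁻] + 2[CO3²⁻] = (α₁ + 2α₂)·DIC
At pH 7.89: [H⁺]/K1 = 10^-1.97 = 0.010715, K2/[H⁺] = 10^-1.09 = 0.081283
α₁ = 1/(1 + 0.010715 + 0.081283) = 1/1.0920 = 0.9158; α₂ = α₁·K2/[H⁺] = 0.07444
α₁ + 2α₂ = 1.0646
DIC = CA / (α₁ + 2α₂) = 2.34 / 1.0646 = 2.20 mmol/kg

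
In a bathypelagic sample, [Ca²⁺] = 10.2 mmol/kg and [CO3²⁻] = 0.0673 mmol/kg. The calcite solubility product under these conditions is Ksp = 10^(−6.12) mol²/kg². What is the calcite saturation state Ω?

Ksp = 10^(−6.12) = 7.586×10^-7
Ω = [Ca²⁺][CO3²⁻]/Ksp = (10.2×10^-3)(0.0673×10^-3) / 7.586×10^-7 = 0.905

Ω = 0.905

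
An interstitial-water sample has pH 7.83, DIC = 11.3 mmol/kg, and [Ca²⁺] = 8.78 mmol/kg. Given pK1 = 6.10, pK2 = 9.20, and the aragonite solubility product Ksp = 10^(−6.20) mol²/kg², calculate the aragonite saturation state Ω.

Ω = 6.32

α₂ = 1 / (1 + [H⁺]/K2 + [H⁺]²/(K1K2)) = 1 / (1 + 10^+1.37 + 10^-0.36)
   = 1 / (1 + 23.442 + 0.43652) = 1/24.879 = 0.04019
[CO3²⁻] = α₂ × DIC = 0.04019 × 11.3 = 0.4542 mmol/kg
Ksp = 10^(−6.20) = 6.310×10^-7
Ω = [Ca²⁺][CO3²⁻]/Ksp = (8.78×10^-3)(4.542×10^-4) / 6.310×10^-7 = 6.32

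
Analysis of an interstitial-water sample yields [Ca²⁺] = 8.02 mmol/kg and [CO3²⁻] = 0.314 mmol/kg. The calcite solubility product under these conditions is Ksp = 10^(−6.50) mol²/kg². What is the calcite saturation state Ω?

Ω = 7.96

Ksp = 10^(−6.50) = 3.162×10^-7
Ω = [Ca²⁺][CO3²⁻]/Ksp = (8.02×10^-3)(0.314×10^-3) / 3.162×10^-7 = 7.96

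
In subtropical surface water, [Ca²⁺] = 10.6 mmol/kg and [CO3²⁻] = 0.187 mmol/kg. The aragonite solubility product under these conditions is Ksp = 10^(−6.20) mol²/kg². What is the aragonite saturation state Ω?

Ω = 3.14

Ksp = 10^(−6.20) = 6.310×10^-7
Ω = [Ca²⁺][CO3²⁻]/Ksp = (10.6×10^-3)(0.187×10^-3) / 6.310×10^-7 = 3.14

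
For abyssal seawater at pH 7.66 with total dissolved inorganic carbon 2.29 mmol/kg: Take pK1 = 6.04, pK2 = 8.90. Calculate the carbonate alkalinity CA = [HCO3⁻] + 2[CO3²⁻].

CA = [HCO3⁻] + 2[CO3²⁻] = (α₁ + 2α₂)·DIC
At pH 7.66: [H⁺]/K1 = 10^-1.62 = 0.023988, K2/[H⁺] = 10^-1.24 = 0.057544
α₁ = 1/(1 + 0.023988 + 0.057544) = 1/1.0815 = 0.9246; α₂ = α₁·K2/[H⁺] = 0.05321
α₁ + 2α₂ = 1.0310
CA = 1.0310 × 2.29 = 2.36 mmol/kg

CA = 2.36 mmol/kg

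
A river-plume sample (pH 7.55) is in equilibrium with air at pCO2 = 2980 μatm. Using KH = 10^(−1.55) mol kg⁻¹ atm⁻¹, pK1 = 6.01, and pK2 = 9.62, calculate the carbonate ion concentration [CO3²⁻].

[CO2*] = KH · pCO2 = 10^(−1.55) × 2980×10^-6 = 8.399×10^-5 mol/kg
α₀ = 1/(1 + K1/[H⁺] + K1K2/[H⁺]²) = 1/(1 + 10^+1.54 + 10^-0.53) = 0.02780
DIC = [CO2*]/α₀ = 8.399×10^-5 / 0.02780 = 3.021 mmol/kg
[CO3²⁻] = α₂·DIC; α₂ = 0.008205, so [CO3²⁻] = 0.008205 × 3.021 = 0.0248 mmol/kg

[CO3²⁻] = 0.0248 mmol/kg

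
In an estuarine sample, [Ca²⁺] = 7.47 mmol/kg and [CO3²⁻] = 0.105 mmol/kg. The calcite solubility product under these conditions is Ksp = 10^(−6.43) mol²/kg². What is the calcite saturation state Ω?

Ω = 2.11

Ksp = 10^(−6.43) = 3.715×10^-7
Ω = [Ca²⁺][CO3²⁻]/Ksp = (7.47×10^-3)(0.105×10^-3) / 3.715×10^-7 = 2.11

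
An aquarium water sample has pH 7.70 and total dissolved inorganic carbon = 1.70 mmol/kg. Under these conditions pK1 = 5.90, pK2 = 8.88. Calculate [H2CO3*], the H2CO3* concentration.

α₀ = 1 / (1 + K1/[H⁺] + K1K2/[H⁺]²) = 1 / (1 + 10^+1.80 + 10^+0.62)
   = 1 / (1 + 63.096 + 4.1687) = 1/68.264 = 0.01465
[CO2*] = α₀ × DIC = 0.01465 × 1.70 = 0.0249 mmol/kg

[CO2*] = 0.0249 mmol/kg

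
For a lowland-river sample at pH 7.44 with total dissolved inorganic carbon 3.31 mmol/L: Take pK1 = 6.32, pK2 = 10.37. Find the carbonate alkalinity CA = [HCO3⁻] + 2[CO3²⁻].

CA = [HCO3⁻] + 2[CO3²⁻] = (α₁ + 2α₂)·DIC
At pH 7.44: [H⁺]/K1 = 10^-1.12 = 0.075858, K2/[H⁺] = 10^-2.93 = 0.0011749
α₁ = 1/(1 + 0.075858 + 0.0011749) = 1/1.0770 = 0.9285; α₂ = α₁·K2/[H⁺] = 0.001091
α₁ + 2α₂ = 0.9307
CA = 0.9307 × 3.31 = 3.08 mmol/L

CA = 3.08 mmol/L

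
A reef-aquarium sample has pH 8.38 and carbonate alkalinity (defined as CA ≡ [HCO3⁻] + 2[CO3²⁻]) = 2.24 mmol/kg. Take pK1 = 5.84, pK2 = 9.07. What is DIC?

CA = [HCO3⁻] + 2[CO3²⁻] = (α₁ + 2α₂)·DIC
At pH 8.38: [H⁺]/K1 = 10^-2.54 = 0.0028840, K2/[H⁺] = 10^-0.69 = 0.20417
α₁ = 1/(1 + 0.0028840 + 0.20417) = 1/1.2071 = 0.8285; α₂ = α₁·K2/[H⁺] = 0.1691
α₁ + 2α₂ = 1.1668
DIC = CA / (α₁ + 2α₂) = 2.24 / 1.1668 = 1.92 mmol/kg

DIC = 1.92 mmol/kg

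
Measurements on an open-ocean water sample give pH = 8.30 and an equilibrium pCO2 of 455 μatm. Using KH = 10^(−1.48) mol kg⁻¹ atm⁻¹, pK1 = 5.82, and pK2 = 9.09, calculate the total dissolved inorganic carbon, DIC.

[CO2*] = KH · pCO2 = 10^(−1.48) × 455×10^-6 = 1.507×10^-5 mol/kg
α₀ = 1/(1 + K1/[H⁺] + K1K2/[H⁺]²) = 1/(1 + 10^+2.48 + 10^+1.69) = 0.002841
DIC = [CO2*]/α₀ = 1.507×10^-5 / 0.002841 = 5.30 mmol/kg

DIC = 5.30 mmol/kg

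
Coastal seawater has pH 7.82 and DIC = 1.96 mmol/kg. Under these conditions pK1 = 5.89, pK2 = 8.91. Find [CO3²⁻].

[CO3²⁻] = 0.146 mmol/kg

α₂ = 1 / (1 + [H⁺]/K2 + [H⁺]²/(K1K2)) = 1 / (1 + 10^+1.09 + 10^-0.84)
   = 1 / (1 + 12.303 + 0.14454) = 1/13.447 = 0.07436
[CO3²⁻] = α₂ × DIC = 0.07436 × 1.96 = 0.146 mmol/kg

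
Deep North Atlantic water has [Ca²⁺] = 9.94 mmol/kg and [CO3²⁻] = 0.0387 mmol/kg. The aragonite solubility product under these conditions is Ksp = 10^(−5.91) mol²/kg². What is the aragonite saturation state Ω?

Ksp = 10^(−5.91) = 1.230×10^-6
Ω = [Ca²⁺][CO3²⁻]/Ksp = (9.94×10^-3)(0.0387×10^-3) / 1.230×10^-6 = 0.313

Ω = 0.313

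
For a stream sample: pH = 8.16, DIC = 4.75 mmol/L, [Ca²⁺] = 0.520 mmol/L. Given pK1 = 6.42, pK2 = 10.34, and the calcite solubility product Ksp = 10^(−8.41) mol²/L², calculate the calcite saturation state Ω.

Ω = 4.09

α₂ = 1 / (1 + [H⁺]/K2 + [H⁺]²/(K1K2)) = 1 / (1 + 10^+2.18 + 10^+0.44)
   = 1 / (1 + 151.36 + 2.7542) = 1/155.11 = 0.006447
[CO3²⁻] = α₂ × DIC = 0.006447 × 4.75 = 0.03062 mmol/L
Ksp = 10^(−8.41) = 3.890×10^-9
Ω = [Ca²⁺][CO3²⁻]/Ksp = (0.520×10^-3)(3.062×10^-5) / 3.890×10^-9 = 4.09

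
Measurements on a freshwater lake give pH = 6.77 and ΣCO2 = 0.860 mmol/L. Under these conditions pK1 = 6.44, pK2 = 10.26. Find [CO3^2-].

[CO3²⁻] = 0.190 μmol/L

α₂ = 1 / (1 + [H⁺]/K2 + [H⁺]²/(K1K2)) = 1 / (1 + 10^+3.49 + 10^+3.16)
   = 1 / (1 + 3090.3 + 1445.4) = 1/4536.7 = 0.0002204
[CO3²⁻] = α₂ × DIC = 0.0002204 × 0.860 = 0.000190 mmol/L = 0.190 μmol/L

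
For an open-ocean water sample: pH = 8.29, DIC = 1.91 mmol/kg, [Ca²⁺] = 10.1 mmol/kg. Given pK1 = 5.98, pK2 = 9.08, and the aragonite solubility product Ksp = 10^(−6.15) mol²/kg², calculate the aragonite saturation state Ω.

α₂ = 1 / (1 + [H⁺]/K2 + [H⁺]²/(K1K2)) = 1 / (1 + 10^+0.79 + 10^-1.52)
   = 1 / (1 + 6.1660 + 0.030200) = 1/7.1961 = 0.1390
[CO3²⁻] = α₂ × DIC = 0.1390 × 1.91 = 0.2654 mmol/kg
Ksp = 10^(−6.15) = 7.079×10^-7
Ω = [Ca²⁺][CO3²⁻]/Ksp = (10.1×10^-3)(2.654×10^-4) / 7.079×10^-7 = 3.79

Ω = 3.79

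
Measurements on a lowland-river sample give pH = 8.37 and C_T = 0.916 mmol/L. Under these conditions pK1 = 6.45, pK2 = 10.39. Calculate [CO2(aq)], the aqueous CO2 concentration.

α₀ = 1 / (1 + K1/[H⁺] + K1K2/[H⁺]²) = 1 / (1 + 10^+1.92 + 10^-0.10)
   = 1 / (1 + 83.176 + 0.79433) = 1/84.971 = 0.01177
[CO2*] = α₀ × DIC = 0.01177 × 0.916 = 0.0108 mmol/L = 10.8 μmol/L

[CO2*] = 10.8 μmol/L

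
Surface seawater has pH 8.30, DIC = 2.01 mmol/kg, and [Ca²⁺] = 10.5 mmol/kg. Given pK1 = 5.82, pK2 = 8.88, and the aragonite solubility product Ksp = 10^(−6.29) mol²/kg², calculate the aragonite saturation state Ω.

α₂ = 1 / (1 + [H⁺]/K2 + [H⁺]²/(K1K2)) = 1 / (1 + 10^+0.58 + 10^-1.90)
   = 1 / (1 + 3.8019 + 0.012589) = 1/4.8145 = 0.2077
[CO3²⁻] = α₂ × DIC = 0.2077 × 2.01 = 0.4175 mmol/kg
Ksp = 10^(−6.29) = 5.129×10^-7
Ω = [Ca²⁺][CO3²⁻]/Ksp = (10.5×10^-3)(4.175×10^-4) / 5.129×10^-7 = 8.55

Ω = 8.55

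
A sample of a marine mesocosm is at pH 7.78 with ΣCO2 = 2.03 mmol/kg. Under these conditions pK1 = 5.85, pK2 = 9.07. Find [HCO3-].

α₁ = 1 / (1 + [H⁺]/K1 + K2/[H⁺]) = 1 / (1 + 10^-1.93 + 10^-1.29)
   = 1 / (1 + 0.011749 + 0.051286) = 1/1.0630 = 0.9407
[HCO3⁻] = α₁ × DIC = 0.9407 × 2.03 = 1.91 mmol/kg

[HCO3⁻] = 1.91 mmol/kg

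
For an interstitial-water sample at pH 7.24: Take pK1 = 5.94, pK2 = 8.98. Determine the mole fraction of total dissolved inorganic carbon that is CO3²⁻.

α₂ = 1 / (1 + [H⁺]/K2 + [H⁺]²/(K1K2)) = 1 / (1 + 10^+1.74 + 10^+0.44)
   = 1 / (1 + 54.954 + 2.7542) = 1/58.708 = 0.01703

α₂ = 0.0170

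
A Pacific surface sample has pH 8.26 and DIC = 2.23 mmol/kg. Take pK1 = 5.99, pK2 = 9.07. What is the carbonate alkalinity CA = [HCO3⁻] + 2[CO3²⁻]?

CA = 2.52 mmol/kg

CA = [HCO3⁻] + 2[CO3²⁻] = (α₁ + 2α₂)·DIC
At pH 8.26: [H⁺]/K1 = 10^-2.27 = 0.0053703, K2/[H⁺] = 10^-0.81 = 0.15488
α₁ = 1/(1 + 0.0053703 + 0.15488) = 1/1.1603 = 0.8619; α₂ = α₁·K2/[H⁺] = 0.1335
α₁ + 2α₂ = 1.1289
CA = 1.1289 × 2.23 = 2.52 mmol/kg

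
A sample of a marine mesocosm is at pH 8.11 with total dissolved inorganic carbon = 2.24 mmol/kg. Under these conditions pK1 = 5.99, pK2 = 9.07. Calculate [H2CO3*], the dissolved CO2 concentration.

[CO2*] = 15.2 μmol/kg

α₀ = 1 / (1 + K1/[H⁺] + K1K2/[H⁺]²) = 1 / (1 + 10^+2.12 + 10^+1.16)
   = 1 / (1 + 131.83 + 14.454) = 1/147.28 = 0.006790
[CO2*] = α₀ × DIC = 0.006790 × 2.24 = 0.0152 mmol/kg = 15.2 μmol/kg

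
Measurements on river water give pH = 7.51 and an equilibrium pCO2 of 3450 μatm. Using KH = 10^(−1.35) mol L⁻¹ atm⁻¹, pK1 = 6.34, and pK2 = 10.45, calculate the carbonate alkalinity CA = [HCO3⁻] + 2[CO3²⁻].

CA = 2.28 mmol/L

[CO2*] = KH · pCO2 = 10^(−1.35) × 3450×10^-6 = 1.541×10^-4 mol/L
α₀ = 1/(1 + K1/[H⁺] + K1K2/[H⁺]²) = 1/(1 + 10^+1.17 + 10^-1.77) = 0.06326
DIC = [CO2*]/α₀ = 1.541×10^-4 / 0.06326 = 2.436 mmol/L
CA = (α₁ + 2α₂)·DIC = (0.9357 + 2×0.001074) × 2.436 = 2.28 mmol/L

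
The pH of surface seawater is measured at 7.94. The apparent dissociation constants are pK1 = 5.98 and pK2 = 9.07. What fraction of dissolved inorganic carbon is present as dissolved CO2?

α₀ = 0.0101

α₀ = 1 / (1 + K1/[H⁺] + K1K2/[H⁺]²) = 1 / (1 + 10^+1.96 + 10^+0.83)
   = 1 / (1 + 91.201 + 6.7608) = 1/98.962 = 0.01010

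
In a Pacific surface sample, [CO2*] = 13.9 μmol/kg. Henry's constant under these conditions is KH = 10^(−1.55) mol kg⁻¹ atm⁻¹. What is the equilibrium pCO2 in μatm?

KH = 10^(−1.55) = 2.818×10^-2 mol kg⁻¹ atm⁻¹
pCO2 = [CO2*]/KH = 13.9×10^-6 / 2.818×10^-2 = 4.93×10^-4 atm = 493 μatm

pCO2 = 493 μatm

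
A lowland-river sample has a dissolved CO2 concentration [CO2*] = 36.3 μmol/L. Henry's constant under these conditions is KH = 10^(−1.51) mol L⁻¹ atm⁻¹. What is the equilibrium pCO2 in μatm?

KH = 10^(−1.51) = 3.090×10^-2 mol L⁻¹ atm⁻¹
pCO2 = [CO2*]/KH = 36.3×10^-6 / 3.090×10^-2 = 1.17×10^-3 atm = 1170 μatm

pCO2 = 1170 μatm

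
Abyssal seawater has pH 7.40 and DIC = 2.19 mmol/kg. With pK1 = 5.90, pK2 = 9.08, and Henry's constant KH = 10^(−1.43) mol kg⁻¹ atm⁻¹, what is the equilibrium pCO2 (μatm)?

pCO2 = 1770 μatm

α₀ = 1 / (1 + K1/[H⁺] + K1K2/[H⁺]²) = 1 / (1 + 10^+1.50 + 10^-0.18)
   = 1 / (1 + 31.623 + 0.66069) = 1/33.283 = 0.03004
[CO2*] = α₀ × DIC = 0.03004 × 2.19 = 0.06580 mmol/kg
pCO2 = [CO2*]/KH = 6.580×10^-5 / 3.715×10^-2 = 1770 μatm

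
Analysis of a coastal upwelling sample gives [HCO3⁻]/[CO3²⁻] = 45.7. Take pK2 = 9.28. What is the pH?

From K2 = [H⁺][CO3²⁻]/[HCO3⁻]:  pH = pK2 − log₁₀([HCO3⁻]/[CO3²⁻])
log₁₀(45.7) = +1.660
pH = 9.28 − (+1.660) = 7.62

pH = 7.62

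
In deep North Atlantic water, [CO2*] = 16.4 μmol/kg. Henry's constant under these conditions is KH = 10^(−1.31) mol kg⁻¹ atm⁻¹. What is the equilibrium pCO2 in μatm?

pCO2 = 335 μatm

KH = 10^(−1.31) = 4.898×10^-2 mol kg⁻¹ atm⁻¹
pCO2 = [CO2*]/KH = 16.4×10^-6 / 4.898×10^-2 = 3.35×10^-4 atm = 335 μatm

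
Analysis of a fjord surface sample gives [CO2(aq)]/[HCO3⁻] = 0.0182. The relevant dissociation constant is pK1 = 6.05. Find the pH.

From K1 = [H⁺][HCO3⁻]/[CO2(aq)]:  pH = pK1 − log₁₀([CO2(aq)]/[HCO3⁻])
log₁₀(0.0182) = -1.740
pH = 6.05 − (-1.740) = 7.79

pH = 7.79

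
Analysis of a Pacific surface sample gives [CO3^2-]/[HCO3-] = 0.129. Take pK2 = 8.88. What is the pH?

From K2 = [H⁺][CO3^2-]/[HCO3-]:  pH = pK2 + log₁₀([CO3^2-]/[HCO3-])
log₁₀(0.129) = -0.889
pH = 8.88 + (-0.889) = 7.99

pH = 7.99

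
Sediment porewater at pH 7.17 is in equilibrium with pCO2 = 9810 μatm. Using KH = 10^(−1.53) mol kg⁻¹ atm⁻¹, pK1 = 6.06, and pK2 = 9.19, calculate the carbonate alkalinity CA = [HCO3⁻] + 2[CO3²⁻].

CA = 3.80 mmol/kg

[CO2*] = KH · pCO2 = 10^(−1.53) × 9810×10^-6 = 2.895×10^-4 mol/kg
α₀ = 1/(1 + K1/[H⁺] + K1K2/[H⁺]²) = 1/(1 + 10^+1.11 + 10^-0.91) = 0.07140
DIC = [CO2*]/α₀ = 2.895×10^-4 / 0.07140 = 4.055 mmol/kg
CA = (α₁ + 2α₂)·DIC = (0.9198 + 2×0.008784) × 4.055 = 3.80 mmol/kg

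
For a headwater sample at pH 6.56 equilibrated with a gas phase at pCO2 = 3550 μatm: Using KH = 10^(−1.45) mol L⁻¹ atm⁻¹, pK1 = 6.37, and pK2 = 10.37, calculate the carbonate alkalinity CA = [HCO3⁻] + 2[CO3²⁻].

CA = 0.195 mmol/L

[CO2*] = KH · pCO2 = 10^(−1.45) × 3550×10^-6 = 1.260×10^-4 mol/L
α₀ = 1/(1 + K1/[H⁺] + K1K2/[H⁺]²) = 1/(1 + 10^+0.19 + 10^-3.62) = 0.3923
DIC = [CO2*]/α₀ = 1.260×10^-4 / 0.3923 = 0.3211 mmol/L
CA = (α₁ + 2α₂)·DIC = (0.6076 + 2×9.411×10^-5) × 0.3211 = 0.195 mmol/L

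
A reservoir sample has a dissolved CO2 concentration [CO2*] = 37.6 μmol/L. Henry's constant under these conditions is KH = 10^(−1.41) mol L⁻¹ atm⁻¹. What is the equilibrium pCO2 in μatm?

KH = 10^(−1.41) = 3.890×10^-2 mol L⁻¹ atm⁻¹
pCO2 = [CO2*]/KH = 37.6×10^-6 / 3.890×10^-2 = 9.66×10^-4 atm = 966 μatm

pCO2 = 966 μatm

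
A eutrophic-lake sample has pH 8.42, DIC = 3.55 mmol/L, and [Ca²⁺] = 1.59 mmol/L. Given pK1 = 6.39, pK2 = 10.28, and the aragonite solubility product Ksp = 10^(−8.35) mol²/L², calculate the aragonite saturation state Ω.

Ω = 17.0

α₂ = 1 / (1 + [H⁺]/K2 + [H⁺]²/(K1K2)) = 1 / (1 + 10^+1.86 + 10^-0.17)
   = 1 / (1 + 72.444 + 0.67608) = 1/74.120 = 0.01349
[CO3²⁻] = α₂ × DIC = 0.01349 × 3.55 = 0.04790 mmol/L
Ksp = 10^(−8.35) = 4.467×10^-9
Ω = [Ca²⁺][CO3²⁻]/Ksp = (1.59×10^-3)(4.790×10^-5) / 4.467×10^-9 = 17.0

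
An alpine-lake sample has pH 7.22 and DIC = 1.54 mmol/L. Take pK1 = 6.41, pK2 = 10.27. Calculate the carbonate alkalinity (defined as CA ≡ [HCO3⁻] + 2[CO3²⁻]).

CA = 1.33 mmol/L

CA = [HCO3⁻] + 2[CO3²⁻] = (α₁ + 2α₂)·DIC
At pH 7.22: [H⁺]/K1 = 10^-0.81 = 0.15488, K2/[H⁺] = 10^-3.05 = 0.00089125
α₁ = 1/(1 + 0.15488 + 0.00089125) = 1/1.1558 = 0.8652; α₂ = α₁·K2/[H⁺] = 0.0007711
α₁ + 2α₂ = 0.8668
CA = 0.8668 × 1.54 = 1.33 mmol/L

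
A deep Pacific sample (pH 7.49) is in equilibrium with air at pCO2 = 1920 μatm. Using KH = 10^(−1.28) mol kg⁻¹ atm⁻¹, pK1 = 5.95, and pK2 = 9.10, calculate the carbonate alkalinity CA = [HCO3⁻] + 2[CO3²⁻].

[CO2*] = KH · pCO2 = 10^(−1.28) × 1920×10^-6 = 1.008×10^-4 mol/kg
α₀ = 1/(1 + K1/[H⁺] + K1K2/[H⁺]²) = 1/(1 + 10^+1.54 + 10^-0.07) = 0.02738
DIC = [CO2*]/α₀ = 1.008×10^-4 / 0.02738 = 3.680 mmol/kg
CA = (α₁ + 2α₂)·DIC = (0.9493 + 2×0.02330) × 3.680 = 3.67 mmol/kg

CA = 3.67 mmol/kg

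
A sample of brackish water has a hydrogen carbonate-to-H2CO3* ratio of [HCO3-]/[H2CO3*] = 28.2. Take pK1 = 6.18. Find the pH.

pH = 7.63

From K1 = [H⁺][HCO3-]/[H2CO3*]:  pH = pK1 + log₁₀([HCO3-]/[H2CO3*])
log₁₀(28.2) = +1.450
pH = 6.18 + (+1.450) = 7.63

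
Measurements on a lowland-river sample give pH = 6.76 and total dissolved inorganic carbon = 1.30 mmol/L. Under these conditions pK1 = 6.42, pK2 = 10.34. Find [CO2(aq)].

α₀ = 1 / (1 + K1/[H⁺] + K1K2/[H⁺]²) = 1 / (1 + 10^+0.34 + 10^-3.24)
   = 1 / (1 + 2.1878 + 0.00057544) = 1/3.1883 = 0.3136
[CO2*] = α₀ × DIC = 0.3136 × 1.30 = 0.408 mmol/L

[CO2*] = 0.408 mmol/L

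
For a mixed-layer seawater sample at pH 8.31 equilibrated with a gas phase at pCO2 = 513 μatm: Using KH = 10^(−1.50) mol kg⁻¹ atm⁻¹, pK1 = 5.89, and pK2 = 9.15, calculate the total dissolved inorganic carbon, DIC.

[CO2*] = KH · pCO2 = 10^(−1.50) × 513×10^-6 = 1.622×10^-5 mol/kg
α₀ = 1/(1 + K1/[H⁺] + K1K2/[H⁺]²) = 1/(1 + 10^+2.42 + 10^+1.58) = 0.003311
DIC = [CO2*]/α₀ = 1.622×10^-5 / 0.003311 = 4.90 mmol/kg

DIC = 4.90 mmol/kg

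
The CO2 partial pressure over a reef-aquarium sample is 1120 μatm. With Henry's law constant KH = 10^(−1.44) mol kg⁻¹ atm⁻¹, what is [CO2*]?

[CO2*] = 40.7 μmol/kg

KH = 10^(−1.44) = 3.631×10^-2 mol kg⁻¹ atm⁻¹
[CO2*] = KH · pCO2 = 3.631×10^-2 × 1120×10^-6 atm = 4.07×10^-5 mol/kg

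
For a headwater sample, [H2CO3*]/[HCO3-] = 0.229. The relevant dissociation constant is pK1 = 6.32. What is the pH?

From K1 = [H⁺][HCO3-]/[H2CO3*]:  pH = pK1 − log₁₀([H2CO3*]/[HCO3-])
log₁₀(0.229) = -0.640
pH = 6.32 − (-0.640) = 6.96

pH = 6.96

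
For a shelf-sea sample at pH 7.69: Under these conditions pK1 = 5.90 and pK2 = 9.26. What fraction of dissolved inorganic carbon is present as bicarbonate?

α₁ = 1 / (1 + [H⁺]/K1 + K2/[H⁺]) = 1 / (1 + 10^-1.79 + 10^-1.57)
   = 1 / (1 + 0.016218 + 0.026915) = 1/1.0431 = 0.9587

α₁ = 0.959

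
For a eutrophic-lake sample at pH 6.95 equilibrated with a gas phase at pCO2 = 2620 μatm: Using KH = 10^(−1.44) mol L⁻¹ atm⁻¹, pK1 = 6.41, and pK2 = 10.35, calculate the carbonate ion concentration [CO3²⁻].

[CO2*] = KH · pCO2 = 10^(−1.44) × 2620×10^-6 = 9.513×10^-5 mol/L
α₀ = 1/(1 + K1/[H⁺] + K1K2/[H⁺]²) = 1/(1 + 10^+0.54 + 10^-2.86) = 0.2238
DIC = [CO2*]/α₀ = 9.513×10^-5 / 0.2238 = 0.4251 mmol/L
[CO3²⁻] = α₂·DIC; α₂ = 0.0003089, so [CO3²⁻] = 0.0003089 × 0.4251 = 0.000131 mmol/L = 0.131 μmol/L

[CO3²⁻] = 0.131 μmol/L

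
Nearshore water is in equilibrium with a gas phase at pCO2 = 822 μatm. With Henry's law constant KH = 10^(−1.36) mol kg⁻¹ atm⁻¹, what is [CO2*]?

[CO2*] = 35.9 μmol/kg

KH = 10^(−1.36) = 4.365×10^-2 mol kg⁻¹ atm⁻¹
[CO2*] = KH · pCO2 = 4.365×10^-2 × 822×10^-6 atm = 3.59×10^-5 mol/kg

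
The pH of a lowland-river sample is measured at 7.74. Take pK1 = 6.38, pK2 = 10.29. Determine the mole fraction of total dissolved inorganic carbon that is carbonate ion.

α₂ = 1 / (1 + [H⁺]/K2 + [H⁺]²/(K1K2)) = 1 / (1 + 10^+2.55 + 10^+1.19)
   = 1 / (1 + 354.81 + 15.488) = 1/371.30 = 0.002693

α₂ = 0.00269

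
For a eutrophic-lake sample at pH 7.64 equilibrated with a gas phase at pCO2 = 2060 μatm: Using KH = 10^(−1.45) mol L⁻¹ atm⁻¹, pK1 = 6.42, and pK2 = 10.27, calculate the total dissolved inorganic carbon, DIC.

DIC = 1.29 mmol/L

[CO2*] = KH · pCO2 = 10^(−1.45) × 2060×10^-6 = 7.309×10^-5 mol/L
α₀ = 1/(1 + K1/[H⁺] + K1K2/[H⁺]²) = 1/(1 + 10^+1.22 + 10^-1.41) = 0.05671
DIC = [CO2*]/α₀ = 7.309×10^-5 / 0.05671 = 1.29 mmol/L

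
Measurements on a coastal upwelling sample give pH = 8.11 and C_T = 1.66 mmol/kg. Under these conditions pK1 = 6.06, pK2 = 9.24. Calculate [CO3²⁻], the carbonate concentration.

[CO3²⁻] = 0.114 mmol/kg

α₂ = 1 / (1 + [H⁺]/K2 + [H⁺]²/(K1K2)) = 1 / (1 + 10^+1.13 + 10^-0.92)
   = 1 / (1 + 13.490 + 0.12023) = 1/14.610 = 0.06845
[CO3²⁻] = α₂ × DIC = 0.06845 × 1.66 = 0.114 mmol/kg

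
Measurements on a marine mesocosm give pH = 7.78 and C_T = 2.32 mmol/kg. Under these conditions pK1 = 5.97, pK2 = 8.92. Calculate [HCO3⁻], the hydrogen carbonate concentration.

[HCO3⁻] = 2.13 mmol/kg

α₁ = 1 / (1 + [H⁺]/K1 + K2/[H⁺]) = 1 / (1 + 10^-1.81 + 10^-1.14)
   = 1 / (1 + 0.015488 + 0.072444) = 1/1.0879 = 0.9192
[HCO3⁻] = α₁ × DIC = 0.9192 × 2.32 = 2.13 mmol/kg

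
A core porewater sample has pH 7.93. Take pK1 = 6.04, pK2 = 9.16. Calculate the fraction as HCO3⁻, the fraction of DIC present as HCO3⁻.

α₁ = 1 / (1 + [H⁺]/K1 + K2/[H⁺]) = 1 / (1 + 10^-1.89 + 10^-1.23)
   = 1 / (1 + 0.012882 + 0.058884) = 1/1.0718 = 0.9330

α₁ = 0.933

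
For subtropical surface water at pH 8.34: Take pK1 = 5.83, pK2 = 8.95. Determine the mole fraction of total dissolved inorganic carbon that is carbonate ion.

α₂ = 1 / (1 + [H⁺]/K2 + [H⁺]²/(K1K2)) = 1 / (1 + 10^+0.61 + 10^-1.90)
   = 1 / (1 + 4.0738 + 0.012589) = 1/5.0864 = 0.1966

α₂ = 0.197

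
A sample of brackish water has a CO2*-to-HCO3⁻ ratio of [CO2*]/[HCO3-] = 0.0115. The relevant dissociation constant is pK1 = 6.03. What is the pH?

From K1 = [H⁺][HCO3-]/[CO2*]:  pH = pK1 − log₁₀([CO2*]/[HCO3-])
log₁₀(0.0115) = -1.939
pH = 6.03 − (-1.939) = 7.97

pH = 7.97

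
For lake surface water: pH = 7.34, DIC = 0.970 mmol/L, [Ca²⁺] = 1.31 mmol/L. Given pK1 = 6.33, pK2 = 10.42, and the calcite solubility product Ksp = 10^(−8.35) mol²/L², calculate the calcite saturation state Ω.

α₂ = 1 / (1 + [H⁺]/K2 + [H⁺]²/(K1K2)) = 1 / (1 + 10^+3.08 + 10^+2.07)
   = 1 / (1 + 1202.3 + 117.49) = 1/1320.8 = 0.0007571
[CO3²⁻] = α₂ × DIC = 0.0007571 × 0.970 = 0.0007344 mmol/L = 0.7344 μmol/L
Ksp = 10^(−8.35) = 4.467×10^-9
Ω = [Ca²⁺][CO3²⁻]/Ksp = (1.31×10^-3)(7.344×10^-7) / 4.467×10^-9 = 0.215

Ω = 0.215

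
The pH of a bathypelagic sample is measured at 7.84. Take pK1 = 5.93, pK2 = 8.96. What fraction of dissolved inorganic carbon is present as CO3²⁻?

α₂ = 1 / (1 + [H⁺]/K2 + [H⁺]²/(K1K2)) = 1 / (1 + 10^+1.12 + 10^-0.79)
   = 1 / (1 + 13.183 + 0.16218) = 1/14.345 = 0.06971

α₂ = 0.0697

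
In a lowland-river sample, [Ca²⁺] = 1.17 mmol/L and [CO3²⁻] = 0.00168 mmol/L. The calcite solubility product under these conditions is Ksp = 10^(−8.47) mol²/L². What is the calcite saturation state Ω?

Ω = 0.580

Ksp = 10^(−8.47) = 3.388×10^-9
Ω = [Ca²⁺][CO3²⁻]/Ksp = (1.17×10^-3)(0.00168×10^-3) / 3.388×10^-9 = 0.580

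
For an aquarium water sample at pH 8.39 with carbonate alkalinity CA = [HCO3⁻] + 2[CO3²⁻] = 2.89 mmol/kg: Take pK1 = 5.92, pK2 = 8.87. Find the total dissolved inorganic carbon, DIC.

DIC = 2.32 mmol/kg

CA = [HCO3⁻] + 2[CO3²⁻] = (α₁ + 2α₂)·DIC
At pH 8.39: [H⁺]/K1 = 10^-2.47 = 0.0033884, K2/[H⁺] = 10^-0.48 = 0.33113
α₁ = 1/(1 + 0.0033884 + 0.33113) = 1/1.3345 = 0.7493; α₂ = α₁·K2/[H⁺] = 0.2481
α₁ + 2α₂ = 1.2456
DIC = CA / (α₁ + 2α₂) = 2.89 / 1.2456 = 2.32 mmol/kg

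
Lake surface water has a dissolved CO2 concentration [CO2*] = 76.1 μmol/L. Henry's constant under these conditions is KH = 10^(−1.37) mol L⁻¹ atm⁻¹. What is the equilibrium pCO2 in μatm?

pCO2 = 1780 μatm

KH = 10^(−1.37) = 4.266×10^-2 mol L⁻¹ atm⁻¹
pCO2 = [CO2*]/KH = 76.1×10^-6 / 4.266×10^-2 = 1.78×10^-3 atm = 1780 μatm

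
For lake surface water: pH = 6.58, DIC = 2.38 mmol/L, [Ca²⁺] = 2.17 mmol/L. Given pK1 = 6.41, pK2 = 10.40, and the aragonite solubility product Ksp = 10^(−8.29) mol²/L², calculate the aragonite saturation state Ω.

α₂ = 1 / (1 + [H⁺]/K2 + [H⁺]²/(K1K2)) = 1 / (1 + 10^+3.82 + 10^+3.65)
   = 1 / (1 + 6606.9 + 4466.8) = 1/1.1075×10^4 = 9.030×10^-5
[CO3²⁻] = α₂ × DIC = 9.030×10^-5 × 2.38 = 0.0002149 mmol/L = 0.2149 μmol/L
Ksp = 10^(−8.29) = 5.129×10^-9
Ω = [Ca²⁺][CO3²⁻]/Ksp = (2.17×10^-3)(2.149×10^-7) / 5.129×10^-9 = 0.0909

Ω = 0.0909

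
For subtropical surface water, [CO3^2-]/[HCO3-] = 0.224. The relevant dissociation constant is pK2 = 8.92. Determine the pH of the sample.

pH = 8.27

From K2 = [H⁺][CO3^2-]/[HCO3-]:  pH = pK2 + log₁₀([CO3^2-]/[HCO3-])
log₁₀(0.224) = -0.650
pH = 8.92 + (-0.650) = 8.27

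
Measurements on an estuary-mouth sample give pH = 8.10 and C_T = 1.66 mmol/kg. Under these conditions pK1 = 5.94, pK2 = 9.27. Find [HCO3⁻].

[HCO3⁻] = 1.54 mmol/kg

α₁ = 1 / (1 + [H⁺]/K1 + K2/[H⁺]) = 1 / (1 + 10^-2.16 + 10^-1.17)
   = 1 / (1 + 0.0069183 + 0.067608) = 1/1.0745 = 0.9306
[HCO3⁻] = α₁ × DIC = 0.9306 × 1.66 = 1.54 mmol/kg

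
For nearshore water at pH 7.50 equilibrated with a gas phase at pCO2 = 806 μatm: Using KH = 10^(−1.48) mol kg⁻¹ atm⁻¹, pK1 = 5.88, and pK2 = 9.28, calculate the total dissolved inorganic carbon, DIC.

[CO2*] = KH · pCO2 = 10^(−1.48) × 806×10^-6 = 2.669×10^-5 mol/kg
α₀ = 1/(1 + K1/[H⁺] + K1K2/[H⁺]²) = 1/(1 + 10^+1.62 + 10^-0.16) = 0.02305
DIC = [CO2*]/α₀ = 2.669×10^-5 / 0.02305 = 1.16 mmol/kg

DIC = 1.16 mmol/kg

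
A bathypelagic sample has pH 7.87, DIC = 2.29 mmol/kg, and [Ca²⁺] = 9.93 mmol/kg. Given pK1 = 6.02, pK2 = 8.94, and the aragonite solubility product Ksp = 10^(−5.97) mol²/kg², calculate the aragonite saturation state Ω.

Ω = 1.64

α₂ = 1 / (1 + [H⁺]/K2 + [H⁺]²/(K1K2)) = 1 / (1 + 10^+1.07 + 10^-0.78)
   = 1 / (1 + 11.749 + 0.16596) = 1/12.915 = 0.07743
[CO3²⁻] = α₂ × DIC = 0.07743 × 2.29 = 0.1773 mmol/kg
Ksp = 10^(−5.97) = 1.072×10^-6
Ω = [Ca²⁺][CO3²⁻]/Ksp = (9.93×10^-3)(1.773×10^-4) / 1.072×10^-6 = 1.64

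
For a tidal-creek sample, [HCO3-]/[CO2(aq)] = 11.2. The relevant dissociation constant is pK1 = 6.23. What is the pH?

pH = 7.28

From K1 = [H⁺][HCO3-]/[CO2(aq)]:  pH = pK1 + log₁₀([HCO3-]/[CO2(aq)])
log₁₀(11.2) = +1.049
pH = 6.23 + (+1.049) = 7.28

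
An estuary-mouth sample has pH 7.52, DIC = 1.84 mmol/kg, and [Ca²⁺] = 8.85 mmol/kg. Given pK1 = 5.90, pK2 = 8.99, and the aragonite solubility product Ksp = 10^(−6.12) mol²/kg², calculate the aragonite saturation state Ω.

α₂ = 1 / (1 + [H⁺]/K2 + [H⁺]²/(K1K2)) = 1 / (1 + 10^+1.47 + 10^-0.15)
   = 1 / (1 + 29.512 + 0.70795) = 1/31.220 = 0.03203
[CO3²⁻] = α₂ × DIC = 0.03203 × 1.84 = 0.05894 mmol/kg
Ksp = 10^(−6.12) = 7.586×10^-7
Ω = [Ca²⁺][CO3²⁻]/Ksp = (8.85×10^-3)(5.894×10^-5) / 7.586×10^-7 = 0.688

Ω = 0.688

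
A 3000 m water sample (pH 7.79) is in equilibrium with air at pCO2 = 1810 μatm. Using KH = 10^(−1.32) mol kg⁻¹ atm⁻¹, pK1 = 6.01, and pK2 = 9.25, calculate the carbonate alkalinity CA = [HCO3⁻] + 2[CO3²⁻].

CA = 5.58 mmol/kg

[CO2*] = KH · pCO2 = 10^(−1.32) × 1810×10^-6 = 8.663×10^-5 mol/kg
α₀ = 1/(1 + K1/[H⁺] + K1K2/[H⁺]²) = 1/(1 + 10^+1.78 + 10^+0.32) = 0.01579
DIC = [CO2*]/α₀ = 8.663×10^-5 / 0.01579 = 5.488 mmol/kg
CA = (α₁ + 2α₂)·DIC = (0.9512 + 2×0.03298) × 5.488 = 5.58 mmol/kg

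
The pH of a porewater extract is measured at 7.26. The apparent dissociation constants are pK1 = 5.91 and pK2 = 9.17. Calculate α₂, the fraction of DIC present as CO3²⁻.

α₂ = 1 / (1 + [H⁺]/K2 + [H⁺]²/(K1K2)) = 1 / (1 + 10^+1.91 + 10^+0.56)
   = 1 / (1 + 81.283 + 3.6308) = 1/85.914 = 0.01164

α₂ = 0.0116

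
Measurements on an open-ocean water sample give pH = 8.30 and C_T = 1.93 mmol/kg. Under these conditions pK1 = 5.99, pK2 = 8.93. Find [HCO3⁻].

[HCO3⁻] = 1.56 mmol/kg

α₁ = 1 / (1 + [H⁺]/K1 + K2/[H⁺]) = 1 / (1 + 10^-2.31 + 10^-0.63)
   = 1 / (1 + 0.0048978 + 0.23442) = 1/1.2393 = 0.8069
[HCO3⁻] = α₁ × DIC = 0.8069 × 1.93 = 1.56 mmol/kg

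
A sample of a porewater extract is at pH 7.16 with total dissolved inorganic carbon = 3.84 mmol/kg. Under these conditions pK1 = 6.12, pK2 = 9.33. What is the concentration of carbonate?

α₂ = 1 / (1 + [H⁺]/K2 + [H⁺]²/(K1K2)) = 1 / (1 + 10^+2.17 + 10^+1.13)
   = 1 / (1 + 147.91 + 13.490) = 1/162.40 = 0.006158
[CO3²⁻] = α₂ × DIC = 0.006158 × 3.84 = 0.0236 mmol/kg

[CO3²⁻] = 0.0236 mmol/kg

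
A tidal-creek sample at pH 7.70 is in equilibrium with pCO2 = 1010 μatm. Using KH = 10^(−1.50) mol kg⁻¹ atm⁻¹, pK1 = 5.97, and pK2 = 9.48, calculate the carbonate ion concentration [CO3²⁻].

[CO2*] = KH · pCO2 = 10^(−1.50) × 1010×10^-6 = 3.194×10^-5 mol/kg
α₀ = 1/(1 + K1/[H⁺] + K1K2/[H⁺]²) = 1/(1 + 10^+1.73 + 10^-0.05) = 0.01799
DIC = [CO2*]/α₀ = 3.194×10^-5 / 0.01799 = 1.776 mmol/kg
[CO3²⁻] = α₂·DIC; α₂ = 0.01603, so [CO3²⁻] = 0.01603 × 1.776 = 0.0285 mmol/kg

[CO3²⁻] = 0.0285 mmol/kg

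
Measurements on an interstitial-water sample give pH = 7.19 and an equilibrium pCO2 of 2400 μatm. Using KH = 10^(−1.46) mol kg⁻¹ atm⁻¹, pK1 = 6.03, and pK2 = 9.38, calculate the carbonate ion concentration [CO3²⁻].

[CO3²⁻] = 7.77 μmol/kg

[CO2*] = KH · pCO2 = 10^(−1.46) × 2400×10^-6 = 8.322×10^-5 mol/kg
α₀ = 1/(1 + K1/[H⁺] + K1K2/[H⁺]²) = 1/(1 + 10^+1.16 + 10^-1.03) = 0.06432
DIC = [CO2*]/α₀ = 8.322×10^-5 / 0.06432 = 1.294 mmol/kg
[CO3²⁻] = α₂·DIC; α₂ = 0.006003, so [CO3²⁻] = 0.006003 × 1.294 = 0.00777 mmol/kg = 7.77 μmol/kg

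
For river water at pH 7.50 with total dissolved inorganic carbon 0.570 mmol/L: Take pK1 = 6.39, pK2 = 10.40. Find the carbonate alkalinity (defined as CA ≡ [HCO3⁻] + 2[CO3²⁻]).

CA = [HCO3⁻] + 2[CO3²⁻] = (α₁ + 2α₂)·DIC
At pH 7.50: [H⁺]/K1 = 10^-1.11 = 0.077625, K2/[H⁺] = 10^-2.90 = 0.0012589
α₁ = 1/(1 + 0.077625 + 0.0012589) = 1/1.0789 = 0.9269; α₂ = α₁·K2/[H⁺] = 0.001167
α₁ + 2α₂ = 0.9292
CA = 0.9292 × 0.570 = 0.530 mmol/L

CA = 0.530 mmol/L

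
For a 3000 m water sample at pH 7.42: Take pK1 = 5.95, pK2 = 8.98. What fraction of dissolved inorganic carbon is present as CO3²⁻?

α₂ = 1 / (1 + [H⁺]/K2 + [H⁺]²/(K1K2)) = 1 / (1 + 10^+1.56 + 10^+0.09)
   = 1 / (1 + 36.308 + 1.2303) = 1/38.538 = 0.02595

α₂ = 0.0259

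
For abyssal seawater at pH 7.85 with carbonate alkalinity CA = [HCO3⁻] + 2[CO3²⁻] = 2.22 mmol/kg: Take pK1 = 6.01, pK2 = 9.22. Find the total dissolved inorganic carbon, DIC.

CA = [HCO3⁻] + 2[CO3²⁻] = (α₁ + 2α₂)·DIC
At pH 7.85: [H⁺]/K1 = 10^-1.84 = 0.014454, K2/[H⁺] = 10^-1.37 = 0.042658
α₁ = 1/(1 + 0.014454 + 0.042658) = 1/1.0571 = 0.9460; α₂ = α₁·K2/[H⁺] = 0.04035
α₁ + 2α₂ = 1.0267
DIC = CA / (α₁ + 2α₂) = 2.22 / 1.0267 = 2.16 mmol/kg

DIC = 2.16 mmol/kg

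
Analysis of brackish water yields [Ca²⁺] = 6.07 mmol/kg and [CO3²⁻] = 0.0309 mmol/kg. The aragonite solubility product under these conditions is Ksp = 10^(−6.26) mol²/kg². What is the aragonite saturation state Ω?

Ksp = 10^(−6.26) = 5.495×10^-7
Ω = [Ca²⁺][CO3²⁻]/Ksp = (6.07×10^-3)(0.0309×10^-3) / 5.495×10^-7 = 0.341

Ω = 0.341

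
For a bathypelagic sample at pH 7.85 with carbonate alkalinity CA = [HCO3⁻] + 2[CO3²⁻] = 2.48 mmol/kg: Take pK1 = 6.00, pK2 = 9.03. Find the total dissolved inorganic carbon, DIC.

DIC = 2.37 mmol/kg

CA = [HCO3⁻] + 2[CO3²⁻] = (α₁ + 2α₂)·DIC
At pH 7.85: [H⁺]/K1 = 10^-1.85 = 0.014125, K2/[H⁺] = 10^-1.18 = 0.066069
α₁ = 1/(1 + 0.014125 + 0.066069) = 1/1.0802 = 0.9258; α₂ = α₁·K2/[H⁺] = 0.06116
α₁ + 2α₂ = 1.0481
DIC = CA / (α₁ + 2α₂) = 2.48 / 1.0481 = 2.37 mmol/kg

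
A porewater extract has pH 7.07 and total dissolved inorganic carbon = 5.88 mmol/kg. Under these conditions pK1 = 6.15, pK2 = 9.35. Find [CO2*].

[CO2*] = 0.628 mmol/kg

α₀ = 1 / (1 + K1/[H⁺] + K1K2/[H⁺]²) = 1 / (1 + 10^+0.92 + 10^-1.36)
   = 1 / (1 + 8.3176 + 0.043652) = 1/9.3613 = 0.1068
[CO2*] = α₀ × DIC = 0.1068 × 5.88 = 0.628 mmol/kg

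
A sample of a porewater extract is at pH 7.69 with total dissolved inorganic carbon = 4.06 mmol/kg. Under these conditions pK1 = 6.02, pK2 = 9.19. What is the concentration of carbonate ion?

α₂ = 1 / (1 + [H⁺]/K2 + [H⁺]²/(K1K2)) = 1 / (1 + 10^+1.50 + 10^-0.17)
   = 1 / (1 + 31.623 + 0.67608) = 1/33.299 = 0.03003
[CO3²⁻] = α₂ × DIC = 0.03003 × 4.06 = 0.122 mmol/kg

[CO3²⁻] = 0.122 mmol/kg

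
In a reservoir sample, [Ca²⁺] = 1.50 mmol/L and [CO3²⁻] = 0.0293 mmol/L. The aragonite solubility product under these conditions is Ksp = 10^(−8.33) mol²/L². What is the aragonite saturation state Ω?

Ω = 9.40

Ksp = 10^(−8.33) = 4.677×10^-9
Ω = [Ca²⁺][CO3²⁻]/Ksp = (1.50×10^-3)(0.0293×10^-3) / 4.677×10^-9 = 9.40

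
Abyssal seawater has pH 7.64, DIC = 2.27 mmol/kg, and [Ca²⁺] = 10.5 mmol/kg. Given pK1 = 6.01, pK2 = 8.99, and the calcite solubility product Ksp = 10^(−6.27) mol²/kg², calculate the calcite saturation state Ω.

Ω = 1.86

α₂ = 1 / (1 + [H⁺]/K2 + [H⁺]²/(K1K2)) = 1 / (1 + 10^+1.35 + 10^-0.28)
   = 1 / (1 + 22.387 + 0.52481) = 1/23.912 = 0.04182
[CO3²⁻] = α₂ × DIC = 0.04182 × 2.27 = 0.09493 mmol/kg
Ksp = 10^(−6.27) = 5.370×10^-7
Ω = [Ca²⁺][CO3²⁻]/Ksp = (10.5×10^-3)(9.493×10^-5) / 5.370×10^-7 = 1.86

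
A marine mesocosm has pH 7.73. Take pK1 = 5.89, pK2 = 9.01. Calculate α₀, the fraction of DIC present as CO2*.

α₀ = 1 / (1 + K1/[H⁺] + K1K2/[H⁺]²) = 1 / (1 + 10^+1.84 + 10^+0.56)
   = 1 / (1 + 69.183 + 3.6308) = 1/73.814 = 0.01355

α₀ = 0.0135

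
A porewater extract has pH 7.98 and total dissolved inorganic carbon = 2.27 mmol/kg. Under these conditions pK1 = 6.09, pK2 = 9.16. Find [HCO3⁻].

α₁ = 1 / (1 + [H⁺]/K1 + K2/[H⁺]) = 1 / (1 + 10^-1.89 + 10^-1.18)
   = 1 / (1 + 0.012882 + 0.066069) = 1/1.0790 = 0.9268
[HCO3⁻] = α₁ × DIC = 0.9268 × 2.27 = 2.10 mmol/kg

[HCO3⁻] = 2.10 mmol/kg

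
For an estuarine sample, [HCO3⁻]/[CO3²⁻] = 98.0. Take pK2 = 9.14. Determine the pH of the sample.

From K2 = [H⁺][CO3²⁻]/[HCO3⁻]:  pH = pK2 − log₁₀([HCO3⁻]/[CO3²⁻])
log₁₀(98.0) = +1.991
pH = 9.14 − (+1.991) = 7.15

pH = 7.15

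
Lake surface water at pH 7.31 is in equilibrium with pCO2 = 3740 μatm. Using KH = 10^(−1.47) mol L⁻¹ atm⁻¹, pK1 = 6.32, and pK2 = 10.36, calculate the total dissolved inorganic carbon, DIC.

DIC = 1.37 mmol/L

[CO2*] = KH · pCO2 = 10^(−1.47) × 3740×10^-6 = 1.267×10^-4 mol/L
α₀ = 1/(1 + K1/[H⁺] + K1K2/[H⁺]²) = 1/(1 + 10^+0.99 + 10^-2.06) = 0.09276
DIC = [CO2*]/α₀ = 1.267×10^-4 / 0.09276 = 1.37 mmol/L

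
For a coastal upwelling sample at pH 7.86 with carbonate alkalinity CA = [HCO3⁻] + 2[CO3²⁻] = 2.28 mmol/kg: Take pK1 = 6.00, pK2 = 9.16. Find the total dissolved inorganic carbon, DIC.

CA = [HCO3⁻] + 2[CO3²⁻] = (α₁ + 2α₂)·DIC
At pH 7.86: [H⁺]/K1 = 10^-1.86 = 0.013804, K2/[H⁺] = 10^-1.30 = 0.050119
α₁ = 1/(1 + 0.013804 + 0.050119) = 1/1.0639 = 0.9399; α₂ = α₁·K2/[H⁺] = 0.04711
α₁ + 2α₂ = 1.0341
DIC = CA / (α₁ + 2α₂) = 2.28 / 1.0341 = 2.20 mmol/kg

DIC = 2.20 mmol/kg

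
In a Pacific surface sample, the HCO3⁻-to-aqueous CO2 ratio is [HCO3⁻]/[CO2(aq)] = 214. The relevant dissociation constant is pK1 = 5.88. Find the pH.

From K1 = [H⁺][HCO3⁻]/[CO2(aq)]:  pH = pK1 + log₁₀([HCO3⁻]/[CO2(aq)])
log₁₀(214) = +2.330
pH = 5.88 + (+2.330) = 8.21

pH = 8.21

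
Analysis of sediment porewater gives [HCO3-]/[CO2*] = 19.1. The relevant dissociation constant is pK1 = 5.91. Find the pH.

From K1 = [H⁺][HCO3-]/[CO2*]:  pH = pK1 + log₁₀([HCO3-]/[CO2*])
log₁₀(19.1) = +1.281
pH = 5.91 + (+1.281) = 7.19

pH = 7.19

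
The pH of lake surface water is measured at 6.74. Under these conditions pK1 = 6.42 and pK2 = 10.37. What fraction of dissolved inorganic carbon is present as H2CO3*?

α₀ = 0.324

α₀ = 1 / (1 + K1/[H⁺] + K1K2/[H⁺]²) = 1 / (1 + 10^+0.32 + 10^-3.31)
   = 1 / (1 + 2.0893 + 0.00048978) = 1/3.0898 = 0.3236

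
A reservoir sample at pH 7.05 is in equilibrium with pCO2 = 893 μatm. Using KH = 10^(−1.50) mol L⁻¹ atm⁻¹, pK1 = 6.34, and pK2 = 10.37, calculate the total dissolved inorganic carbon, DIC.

[CO2*] = KH · pCO2 = 10^(−1.50) × 893×10^-6 = 2.824×10^-5 mol/L
α₀ = 1/(1 + K1/[H⁺] + K1K2/[H⁺]²) = 1/(1 + 10^+0.71 + 10^-2.61) = 0.1631
DIC = [CO2*]/α₀ = 2.824×10^-5 / 0.1631 = 0.173 mmol/L

DIC = 0.173 mmol/L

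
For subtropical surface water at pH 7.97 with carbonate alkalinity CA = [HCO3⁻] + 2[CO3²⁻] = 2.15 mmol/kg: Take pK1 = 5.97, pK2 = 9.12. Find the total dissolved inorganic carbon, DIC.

DIC = 2.04 mmol/kg

CA = [HCO3⁻] + 2[CO3²⁻] = (α₁ + 2α₂)·DIC
At pH 7.97: [H⁺]/K1 = 10^-2.00 = 0.010000, K2/[H⁺] = 10^-1.15 = 0.070795
α₁ = 1/(1 + 0.010000 + 0.070795) = 1/1.0808 = 0.9252; α₂ = α₁·K2/[H⁺] = 0.06550
α₁ + 2α₂ = 1.0562
DIC = CA / (α₁ + 2α₂) = 2.15 / 1.0562 = 2.04 mmol/kg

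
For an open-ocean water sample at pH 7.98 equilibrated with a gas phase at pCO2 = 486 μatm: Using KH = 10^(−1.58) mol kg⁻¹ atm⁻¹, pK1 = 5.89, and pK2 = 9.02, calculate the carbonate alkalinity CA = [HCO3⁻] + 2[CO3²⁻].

[CO2*] = KH · pCO2 = 10^(−1.58) × 486×10^-6 = 1.278×10^-5 mol/kg
α₀ = 1/(1 + K1/[H⁺] + K1K2/[H⁺]²) = 1/(1 + 10^+2.09 + 10^+1.05) = 0.007394
DIC = [CO2*]/α₀ = 1.278×10^-5 / 0.007394 = 1.729 mmol/kg
CA = (α₁ + 2α₂)·DIC = (0.9096 + 2×0.08296) × 1.729 = 1.86 mmol/kg

CA = 1.86 mmol/kg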